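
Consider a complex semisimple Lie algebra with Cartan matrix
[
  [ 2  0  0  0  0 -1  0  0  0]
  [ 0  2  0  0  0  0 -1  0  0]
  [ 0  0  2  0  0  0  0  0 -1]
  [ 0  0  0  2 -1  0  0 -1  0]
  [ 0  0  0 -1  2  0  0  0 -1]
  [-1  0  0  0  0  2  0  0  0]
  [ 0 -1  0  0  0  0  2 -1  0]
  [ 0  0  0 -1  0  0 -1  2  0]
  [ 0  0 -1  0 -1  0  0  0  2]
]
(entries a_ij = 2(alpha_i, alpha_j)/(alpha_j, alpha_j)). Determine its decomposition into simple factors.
The diagram associated to this matrix has two connected components: the simple roots {alpha_1, alpha_6} form a chain of 2 nodes with single edges (A_2), and {alpha_2, alpha_3, alpha_4, alpha_5, alpha_7, alpha_8, alpha_9} form a chain of 7 nodes with single edges (A_7). A semisimple Lie algebra decomposes uniquely as the direct sum of simple ideals, one per connected component of its Dynkin diagram, so g ≅ A_2 ⊕ A_7 (dimension 8 + 63 = 71).

A_2 ⊕ A_7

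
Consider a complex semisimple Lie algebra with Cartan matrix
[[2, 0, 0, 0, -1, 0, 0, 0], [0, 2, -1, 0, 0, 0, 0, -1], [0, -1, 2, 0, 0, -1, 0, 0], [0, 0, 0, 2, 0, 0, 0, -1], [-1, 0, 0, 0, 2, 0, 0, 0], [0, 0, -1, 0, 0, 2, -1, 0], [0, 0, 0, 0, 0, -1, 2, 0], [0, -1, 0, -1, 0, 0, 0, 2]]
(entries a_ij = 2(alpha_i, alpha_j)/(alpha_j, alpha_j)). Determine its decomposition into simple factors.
A_2 (sl(3)) ⊕ A_6 (sl(7))

The diagram associated to this matrix has two connected components: the simple roots {alpha_1, alpha_5} form a chain of 2 nodes with single edges (A_2), and {alpha_2, alpha_3, alpha_4, alpha_6, alpha_7, alpha_8} form a chain of 6 nodes with single edges (A_6). A semisimple Lie algebra decomposes uniquely as the direct sum of simple ideals, one per connected component of its Dynkin diagram, so g ≅ A_2 ⊕ A_6 (dimension 8 + 48 = 56).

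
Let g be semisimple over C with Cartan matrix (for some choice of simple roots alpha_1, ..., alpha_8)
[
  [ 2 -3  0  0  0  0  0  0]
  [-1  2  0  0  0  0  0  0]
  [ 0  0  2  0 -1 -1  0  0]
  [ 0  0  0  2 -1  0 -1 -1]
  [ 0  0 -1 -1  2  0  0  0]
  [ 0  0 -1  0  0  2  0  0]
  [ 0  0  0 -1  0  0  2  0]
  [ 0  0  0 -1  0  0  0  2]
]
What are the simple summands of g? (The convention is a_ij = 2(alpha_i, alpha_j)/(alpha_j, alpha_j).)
D6 ⊕ G2

The diagram associated to this matrix has two connected components: the simple roots {alpha_3, alpha_4, alpha_5, alpha_6, alpha_7, alpha_8} form a chain of 4 nodes with a fork of two nodes at one end (D_6), and {alpha_1, alpha_2} form two nodes joined by a triple edge (G_2). A semisimple Lie algebra decomposes uniquely as the direct sum of simple ideals, one per connected component of its Dynkin diagram, so g ≅ D_6 ⊕ G_2 (dimension 66 + 14 = 80).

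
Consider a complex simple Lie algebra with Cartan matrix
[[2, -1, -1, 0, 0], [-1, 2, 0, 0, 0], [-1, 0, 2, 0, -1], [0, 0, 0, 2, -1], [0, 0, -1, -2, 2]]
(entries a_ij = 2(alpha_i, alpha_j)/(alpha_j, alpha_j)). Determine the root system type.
The matrix has rank 5 with 2's on the diagonal. Reading the off-diagonal entries as Dynkin edges (a single edge where a_ij = a_ji = -1; a double or triple edge where a_ij * a_ji = 2 or 3), the diagram is a chain of 5 nodes with a double edge at one end; the terminal node there is the unique short simple root (B_5). One simple-root ordering that puts it in standard form is (alpha_2, alpha_1, alpha_3, alpha_5, alpha_4). So the algebra is type B_5, i.e. so(11).

type B_5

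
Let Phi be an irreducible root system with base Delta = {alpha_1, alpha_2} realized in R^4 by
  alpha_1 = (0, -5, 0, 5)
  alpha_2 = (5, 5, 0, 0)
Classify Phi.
A_2 (sl(3))

Compute the Cartan integers a_ij = 2(alpha_i, alpha_j)/(alpha_j, alpha_j); the resulting 2x2 Cartan matrix is
[[2, -1], [-1, 2]].
All simple roots have the same length, so the diagram is simply laced. The associated Dynkin diagram is a chain of 2 nodes with single edges (A_2), so the type is A_2 (the algebra sl(3)).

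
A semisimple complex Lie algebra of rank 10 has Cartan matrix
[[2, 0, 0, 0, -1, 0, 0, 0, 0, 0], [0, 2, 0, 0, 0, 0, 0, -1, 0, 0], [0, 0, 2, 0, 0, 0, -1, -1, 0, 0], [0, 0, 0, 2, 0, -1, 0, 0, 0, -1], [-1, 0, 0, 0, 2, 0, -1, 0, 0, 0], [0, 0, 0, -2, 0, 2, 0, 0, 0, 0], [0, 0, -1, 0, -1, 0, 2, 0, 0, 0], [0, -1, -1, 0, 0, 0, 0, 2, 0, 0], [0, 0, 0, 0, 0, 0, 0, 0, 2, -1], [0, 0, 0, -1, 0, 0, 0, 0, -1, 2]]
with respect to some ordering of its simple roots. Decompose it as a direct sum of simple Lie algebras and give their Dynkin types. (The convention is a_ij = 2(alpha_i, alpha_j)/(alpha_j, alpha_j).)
The diagram associated to this matrix has two connected components: the simple roots {alpha_1, alpha_2, alpha_3, alpha_5, alpha_7, alpha_8} form a chain of 6 nodes with single edges (A_6), and {alpha_4, alpha_6, alpha_9, alpha_10} form a chain of 4 nodes with a double edge at one end; the terminal node there is the unique long simple root (C_4). A semisimple Lie algebra decomposes uniquely as the direct sum of simple ideals, one per connected component of its Dynkin diagram, so g ≅ A_6 ⊕ C_4 (dimension 48 + 36 = 84).

type A_6 ⊕ type C_4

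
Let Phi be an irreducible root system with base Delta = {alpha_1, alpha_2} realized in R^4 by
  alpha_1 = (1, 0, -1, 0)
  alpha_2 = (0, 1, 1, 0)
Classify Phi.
Compute the Cartan integers a_ij = 2(alpha_i, alpha_j)/(alpha_j, alpha_j); the resulting 2x2 Cartan matrix is
[[2, -1], [-1, 2]].
All simple roots have the same length, so the diagram is simply laced. The associated Dynkin diagram is a chain of 2 nodes with single edges (A_2), so the type is A_2 (the algebra sl(3)).

type A_2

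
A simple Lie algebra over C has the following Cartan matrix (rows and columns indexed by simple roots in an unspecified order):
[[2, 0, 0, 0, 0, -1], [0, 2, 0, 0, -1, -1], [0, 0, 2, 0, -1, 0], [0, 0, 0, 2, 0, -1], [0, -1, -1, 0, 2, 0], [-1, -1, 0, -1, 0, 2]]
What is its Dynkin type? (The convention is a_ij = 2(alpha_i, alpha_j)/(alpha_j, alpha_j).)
D_6 (so(12))

The matrix has rank 6 with 2's on the diagonal. Reading the off-diagonal entries as Dynkin edges (a single edge where a_ij = a_ji = -1; a double or triple edge where a_ij * a_ji = 2 or 3), the diagram is a chain of 4 nodes with a fork of two nodes at one end (D_6). One simple-root ordering that puts it in standard form is (alpha_3, alpha_5, alpha_2, alpha_6, alpha_1, alpha_4). So the algebra is type D_6, i.e. so(12).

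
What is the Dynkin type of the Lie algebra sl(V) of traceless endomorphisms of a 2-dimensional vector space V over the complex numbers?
This is sl(2), which has dimension 2^2 - 1 = 3 and rank 2 - 1 = 1 (a Cartan subalgebra is the diagonal traceless matrices). In the classification of classical Lie algebras, the special linear algebra sl(n+1) has type A_n; here n = 1, so the Dynkin diagram is a chain of 1 nodes with single edges (A_1). Hence the type is A_1.

A_1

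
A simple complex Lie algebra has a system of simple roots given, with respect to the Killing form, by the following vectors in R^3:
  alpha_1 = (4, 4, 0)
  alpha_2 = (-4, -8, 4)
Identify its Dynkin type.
G_2

Compute the Cartan integers a_ij = 2(alpha_i, alpha_j)/(alpha_j, alpha_j); the resulting 2x2 Cartan matrix is
[[2, -1], [-3, 2]].
The roots have two lengths (squared-length ratio 3:1); the short ones are alpha_{1}. The associated Dynkin diagram is two nodes joined by a triple edge (G_2), so the type is G_2.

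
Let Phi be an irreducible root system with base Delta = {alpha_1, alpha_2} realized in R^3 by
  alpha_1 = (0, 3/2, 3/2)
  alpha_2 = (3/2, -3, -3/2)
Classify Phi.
Compute the Cartan integers a_ij = 2(alpha_i, alpha_j)/(alpha_j, alpha_j); the resulting 2x2 Cartan matrix is
[[2, -1], [-3, 2]].
The roots have two lengths (squared-length ratio 3:1); the short ones are alpha_{1}. The associated Dynkin diagram is two nodes joined by a triple edge (G_2), so the type is G_2.

type G_2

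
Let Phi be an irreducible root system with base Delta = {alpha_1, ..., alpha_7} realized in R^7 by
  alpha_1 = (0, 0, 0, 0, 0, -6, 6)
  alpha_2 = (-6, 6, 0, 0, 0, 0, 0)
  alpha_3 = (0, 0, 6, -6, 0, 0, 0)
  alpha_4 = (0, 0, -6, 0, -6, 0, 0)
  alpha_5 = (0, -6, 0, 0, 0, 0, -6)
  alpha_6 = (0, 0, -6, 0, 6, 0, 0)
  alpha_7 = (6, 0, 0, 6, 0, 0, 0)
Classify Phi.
type D_7

Compute the Cartan integers a_ij = 2(alpha_i, alpha_j)/(alpha_j, alpha_j); the resulting 7x7 Cartan matrix is
[[2, 0, 0, 0, -1, 0, 0], [0, 2, 0, 0, -1, 0, -1], [0, 0, 2, -1, 0, -1, -1], [0, 0, -1, 2, 0, 0, 0], [-1, -1, 0, 0, 2, 0, 0], [0, 0, -1, 0, 0, 2, 0], [0, -1, -1, 0, 0, 0, 2]].
All simple roots have the same length, so the diagram is simply laced. The associated Dynkin diagram is a chain of 5 nodes with a fork of two nodes at one end (D_7), so the type is D_7 (the algebra so(14)).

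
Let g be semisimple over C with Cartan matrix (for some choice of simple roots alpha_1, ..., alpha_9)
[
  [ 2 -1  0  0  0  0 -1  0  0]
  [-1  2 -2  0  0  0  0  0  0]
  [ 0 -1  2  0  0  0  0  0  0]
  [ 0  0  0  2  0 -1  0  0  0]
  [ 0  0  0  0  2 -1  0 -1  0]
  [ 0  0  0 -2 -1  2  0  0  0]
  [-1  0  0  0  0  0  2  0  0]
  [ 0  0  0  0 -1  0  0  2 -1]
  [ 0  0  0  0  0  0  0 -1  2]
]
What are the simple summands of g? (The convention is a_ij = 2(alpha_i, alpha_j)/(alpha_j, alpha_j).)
type B_4 + type B_5

The diagram associated to this matrix has two connected components: the simple roots {alpha_1, alpha_2, alpha_3, alpha_7} form a chain of 4 nodes with a double edge at one end; the terminal node there is the unique short simple root (B_4), and {alpha_4, alpha_5, alpha_6, alpha_8, alpha_9} form a chain of 5 nodes with a double edge at one end; the terminal node there is the unique short simple root (B_5). A semisimple Lie algebra decomposes uniquely as the direct sum of simple ideals, one per connected component of its Dynkin diagram, so g ≅ B_4 ⊕ B_5 (dimension 36 + 55 = 91).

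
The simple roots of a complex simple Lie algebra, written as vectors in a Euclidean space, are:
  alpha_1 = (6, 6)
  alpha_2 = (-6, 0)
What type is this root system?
Compute the Cartan integers a_ij = 2(alpha_i, alpha_j)/(alpha_j, alpha_j); the resulting 2x2 Cartan matrix is
[[2, -2], [-1, 2]].
The roots have two lengths (squared-length ratio 2:1); the short ones are alpha_{2}. The associated Dynkin diagram is a chain of 2 nodes with a double edge at one end; the terminal node there is the unique short simple root (B_2), so the type is B_2 (the algebra so(5)).

type B_2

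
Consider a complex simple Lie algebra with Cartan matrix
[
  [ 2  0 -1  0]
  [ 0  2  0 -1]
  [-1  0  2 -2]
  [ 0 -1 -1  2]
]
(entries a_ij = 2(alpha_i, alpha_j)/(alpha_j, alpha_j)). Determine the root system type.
type F_4

The matrix has rank 4 with 2's on the diagonal. Reading the off-diagonal entries as Dynkin edges (a single edge where a_ij = a_ji = -1; a double or triple edge where a_ij * a_ji = 2 or 3), the diagram is a chain of 4 nodes with a double edge between the middle two (F_4). One simple-root ordering that puts it in standard form is (alpha_1, alpha_3, alpha_4, alpha_2). So the algebra is type F_4.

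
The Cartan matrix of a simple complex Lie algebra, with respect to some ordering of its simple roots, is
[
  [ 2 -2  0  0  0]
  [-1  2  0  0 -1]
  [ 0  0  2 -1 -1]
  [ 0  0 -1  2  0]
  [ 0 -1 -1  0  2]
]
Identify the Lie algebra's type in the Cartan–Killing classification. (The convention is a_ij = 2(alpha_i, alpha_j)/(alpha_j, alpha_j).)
C5

The matrix has rank 5 with 2's on the diagonal. Reading the off-diagonal entries as Dynkin edges (a single edge where a_ij = a_ji = -1; a double or triple edge where a_ij * a_ji = 2 or 3), the diagram is a chain of 5 nodes with a double edge at one end; the terminal node there is the unique long simple root (C_5). One simple-root ordering that puts it in standard form is (alpha_4, alpha_3, alpha_5, alpha_2, alpha_1). So the algebra is type C_5, i.e. sp(10).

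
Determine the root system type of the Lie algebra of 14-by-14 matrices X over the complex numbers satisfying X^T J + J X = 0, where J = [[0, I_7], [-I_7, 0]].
C7

This is sp(14), which has dimension 14(14+1)/2 = 105 and rank 14/2 = 7. In the classification of classical Lie algebras, the symplectic algebra sp(2n) has type C_n; here n = 7, so the Dynkin diagram is a chain of 7 nodes with a double edge at one end; the terminal node there is the unique long simple root (C_7). Hence the type is C_7.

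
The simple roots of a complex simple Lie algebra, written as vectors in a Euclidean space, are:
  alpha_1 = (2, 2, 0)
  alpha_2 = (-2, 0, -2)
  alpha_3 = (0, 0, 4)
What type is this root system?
Compute the Cartan integers a_ij = 2(alpha_i, alpha_j)/(alpha_j, alpha_j); the resulting 3x3 Cartan matrix is
[[2, -1, 0], [-1, 2, -1], [0, -2, 2]].
The roots have two lengths (squared-length ratio 2:1); the short ones are alpha_{1,2}. The associated Dynkin diagram is a chain of 3 nodes with a double edge at one end; the terminal node there is the unique long simple root (C_3), so the type is C_3 (the algebra sp(6)).

C_3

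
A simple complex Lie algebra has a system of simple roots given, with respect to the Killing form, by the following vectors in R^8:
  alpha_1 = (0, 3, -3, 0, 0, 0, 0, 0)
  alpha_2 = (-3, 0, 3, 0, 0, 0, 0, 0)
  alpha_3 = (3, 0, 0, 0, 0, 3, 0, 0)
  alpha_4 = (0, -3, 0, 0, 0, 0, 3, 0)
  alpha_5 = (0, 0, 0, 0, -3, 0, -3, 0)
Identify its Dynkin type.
Compute the Cartan integers a_ij = 2(alpha_i, alpha_j)/(alpha_j, alpha_j); the resulting 5x5 Cartan matrix is
[[2, -1, 0, -1, 0], [-1, 2, -1, 0, 0], [0, -1, 2, 0, 0], [-1, 0, 0, 2, -1], [0, 0, 0, -1, 2]].
All simple roots have the same length, so the diagram is simply laced. The associated Dynkin diagram is a chain of 5 nodes with single edges (A_5), so the type is A_5 (the algebra sl(6)).

A_5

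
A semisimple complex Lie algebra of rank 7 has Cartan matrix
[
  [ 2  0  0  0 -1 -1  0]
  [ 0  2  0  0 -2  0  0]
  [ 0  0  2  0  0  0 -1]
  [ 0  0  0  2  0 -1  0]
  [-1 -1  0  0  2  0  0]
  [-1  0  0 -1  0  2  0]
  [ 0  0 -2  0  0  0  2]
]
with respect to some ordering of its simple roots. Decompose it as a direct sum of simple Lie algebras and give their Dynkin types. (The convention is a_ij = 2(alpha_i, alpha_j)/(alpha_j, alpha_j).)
B_2 (so(5)) + C_5 (sp(10))

The diagram associated to this matrix has two connected components: the simple roots {alpha_3, alpha_7} form a chain of 2 nodes with a double edge at one end; the terminal node there is the unique short simple root (B_2), and {alpha_1, alpha_2, alpha_4, alpha_5, alpha_6} form a chain of 5 nodes with a double edge at one end; the terminal node there is the unique long simple root (C_5). A semisimple Lie algebra decomposes uniquely as the direct sum of simple ideals, one per connected component of its Dynkin diagram, so g ≅ B_2 ⊕ C_5 (dimension 10 + 55 = 65).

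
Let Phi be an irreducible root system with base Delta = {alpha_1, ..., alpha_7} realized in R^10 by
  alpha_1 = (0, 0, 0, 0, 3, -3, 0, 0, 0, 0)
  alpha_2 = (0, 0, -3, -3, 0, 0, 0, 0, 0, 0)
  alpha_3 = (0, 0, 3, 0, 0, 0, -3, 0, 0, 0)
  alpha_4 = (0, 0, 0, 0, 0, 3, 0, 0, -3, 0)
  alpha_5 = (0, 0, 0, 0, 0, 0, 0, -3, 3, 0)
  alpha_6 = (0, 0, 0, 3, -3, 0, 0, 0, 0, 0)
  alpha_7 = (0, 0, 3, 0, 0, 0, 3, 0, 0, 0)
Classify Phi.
Compute the Cartan integers a_ij = 2(alpha_i, alpha_j)/(alpha_j, alpha_j); the resulting 7x7 Cartan matrix is
[[2, 0, 0, -1, 0, -1, 0], [0, 2, -1, 0, 0, -1, -1], [0, -1, 2, 0, 0, 0, 0], [-1, 0, 0, 2, -1, 0, 0], [0, 0, 0, -1, 2, 0, 0], [-1, -1, 0, 0, 0, 2, 0], [0, -1, 0, 0, 0, 0, 2]].
All simple roots have the same length, so the diagram is simply laced. The associated Dynkin diagram is a chain of 5 nodes with a fork of two nodes at one end (D_7), so the type is D_7 (the algebra so(14)).

type D_7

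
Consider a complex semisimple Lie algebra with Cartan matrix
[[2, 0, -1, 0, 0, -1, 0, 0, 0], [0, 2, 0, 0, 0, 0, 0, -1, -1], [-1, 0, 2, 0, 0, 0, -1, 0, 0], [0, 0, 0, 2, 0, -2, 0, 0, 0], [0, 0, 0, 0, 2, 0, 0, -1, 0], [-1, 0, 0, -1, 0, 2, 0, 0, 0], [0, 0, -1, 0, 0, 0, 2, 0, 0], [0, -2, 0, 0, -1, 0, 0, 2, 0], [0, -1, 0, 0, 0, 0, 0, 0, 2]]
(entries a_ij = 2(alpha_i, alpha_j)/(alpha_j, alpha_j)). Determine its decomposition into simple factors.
C5 + F4

The diagram associated to this matrix has two connected components: the simple roots {alpha_1, alpha_3, alpha_4, alpha_6, alpha_7} form a chain of 5 nodes with a double edge at one end; the terminal node there is the unique long simple root (C_5), and {alpha_2, alpha_5, alpha_8, alpha_9} form a chain of 4 nodes with a double edge between the middle two (F_4). A semisimple Lie algebra decomposes uniquely as the direct sum of simple ideals, one per connected component of its Dynkin diagram, so g ≅ C_5 ⊕ F_4 (dimension 55 + 52 = 107).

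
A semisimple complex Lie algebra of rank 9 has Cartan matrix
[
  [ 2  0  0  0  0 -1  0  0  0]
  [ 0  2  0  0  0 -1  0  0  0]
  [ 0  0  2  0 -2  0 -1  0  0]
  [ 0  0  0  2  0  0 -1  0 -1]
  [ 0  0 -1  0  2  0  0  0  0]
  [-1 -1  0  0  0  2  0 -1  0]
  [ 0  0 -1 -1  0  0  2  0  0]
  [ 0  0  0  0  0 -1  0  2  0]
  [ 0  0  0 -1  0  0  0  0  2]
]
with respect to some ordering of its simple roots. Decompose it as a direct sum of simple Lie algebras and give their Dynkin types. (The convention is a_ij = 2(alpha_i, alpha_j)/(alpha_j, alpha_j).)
The diagram associated to this matrix has two connected components: the simple roots {alpha_3, alpha_4, alpha_5, alpha_7, alpha_9} form a chain of 5 nodes with a double edge at one end; the terminal node there is the unique short simple root (B_5), and {alpha_1, alpha_2, alpha_6, alpha_8} form a chain of 2 nodes with a fork of two nodes at one end (D_4). A semisimple Lie algebra decomposes uniquely as the direct sum of simple ideals, one per connected component of its Dynkin diagram, so g ≅ B_5 ⊕ D_4 (dimension 55 + 28 = 83).

B5 + D4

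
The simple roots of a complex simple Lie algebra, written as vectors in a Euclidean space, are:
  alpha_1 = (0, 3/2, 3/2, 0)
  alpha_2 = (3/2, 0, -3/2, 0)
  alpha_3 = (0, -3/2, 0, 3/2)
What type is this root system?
type A_3

Compute the Cartan integers a_ij = 2(alpha_i, alpha_j)/(alpha_j, alpha_j); the resulting 3x3 Cartan matrix is
[[2, -1, -1], [-1, 2, 0], [-1, 0, 2]].
All simple roots have the same length, so the diagram is simply laced. The associated Dynkin diagram is a chain of 3 nodes with single edges (A_3), so the type is A_3 (the algebra sl(4)).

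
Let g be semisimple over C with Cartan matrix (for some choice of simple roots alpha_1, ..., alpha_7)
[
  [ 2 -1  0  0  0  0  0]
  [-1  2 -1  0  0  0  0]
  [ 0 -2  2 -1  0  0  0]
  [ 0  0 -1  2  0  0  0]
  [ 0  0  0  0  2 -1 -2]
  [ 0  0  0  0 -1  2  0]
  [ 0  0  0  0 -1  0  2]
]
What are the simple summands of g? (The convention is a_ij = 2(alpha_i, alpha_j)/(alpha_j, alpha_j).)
B3 ⊕ F4

The diagram associated to this matrix has two connected components: the simple roots {alpha_5, alpha_6, alpha_7} form a chain of 3 nodes with a double edge at one end; the terminal node there is the unique short simple root (B_3), and {alpha_1, alpha_2, alpha_3, alpha_4} form a chain of 4 nodes with a double edge between the middle two (F_4). A semisimple Lie algebra decomposes uniquely as the direct sum of simple ideals, one per connected component of its Dynkin diagram, so g ≅ B_3 ⊕ F_4 (dimension 21 + 52 = 73).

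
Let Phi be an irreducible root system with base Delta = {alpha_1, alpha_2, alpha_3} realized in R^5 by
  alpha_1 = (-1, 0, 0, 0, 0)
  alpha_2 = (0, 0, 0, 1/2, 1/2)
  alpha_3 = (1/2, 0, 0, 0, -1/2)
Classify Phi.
Compute the Cartan integers a_ij = 2(alpha_i, alpha_j)/(alpha_j, alpha_j); the resulting 3x3 Cartan matrix is
[[2, 0, -2], [0, 2, -1], [-1, -1, 2]].
The roots have two lengths (squared-length ratio 2:1); the short ones are alpha_{2,3}. The associated Dynkin diagram is a chain of 3 nodes with a double edge at one end; the terminal node there is the unique long simple root (C_3), so the type is C_3 (the algebra sp(6)).

C3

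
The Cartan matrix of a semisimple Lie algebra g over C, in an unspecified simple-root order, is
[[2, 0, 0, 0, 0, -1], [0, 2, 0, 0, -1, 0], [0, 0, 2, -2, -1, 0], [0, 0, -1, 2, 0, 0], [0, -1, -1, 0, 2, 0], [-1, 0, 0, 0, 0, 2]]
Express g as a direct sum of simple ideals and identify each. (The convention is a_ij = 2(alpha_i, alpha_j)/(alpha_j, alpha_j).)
A_2 (sl(3)) + B_4 (so(9))

The diagram associated to this matrix has two connected components: the simple roots {alpha_1, alpha_6} form a chain of 2 nodes with single edges (A_2), and {alpha_2, alpha_3, alpha_4, alpha_5} form a chain of 4 nodes with a double edge at one end; the terminal node there is the unique short simple root (B_4). A semisimple Lie algebra decomposes uniquely as the direct sum of simple ideals, one per connected component of its Dynkin diagram, so g ≅ A_2 ⊕ B_4 (dimension 8 + 36 = 44).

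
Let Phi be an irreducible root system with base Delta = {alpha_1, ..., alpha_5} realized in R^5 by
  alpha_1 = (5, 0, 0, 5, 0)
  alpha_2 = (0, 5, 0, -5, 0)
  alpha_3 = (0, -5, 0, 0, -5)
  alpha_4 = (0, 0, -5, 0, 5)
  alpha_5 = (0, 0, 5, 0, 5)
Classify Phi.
Compute the Cartan integers a_ij = 2(alpha_i, alpha_j)/(alpha_j, alpha_j); the resulting 5x5 Cartan matrix is
[[2, -1, 0, 0, 0], [-1, 2, -1, 0, 0], [0, -1, 2, -1, -1], [0, 0, -1, 2, 0], [0, 0, -1, 0, 2]].
All simple roots have the same length, so the diagram is simply laced. The associated Dynkin diagram is a chain of 3 nodes with a fork of two nodes at one end (D_5), so the type is D_5 (the algebra so(10)).

type D_5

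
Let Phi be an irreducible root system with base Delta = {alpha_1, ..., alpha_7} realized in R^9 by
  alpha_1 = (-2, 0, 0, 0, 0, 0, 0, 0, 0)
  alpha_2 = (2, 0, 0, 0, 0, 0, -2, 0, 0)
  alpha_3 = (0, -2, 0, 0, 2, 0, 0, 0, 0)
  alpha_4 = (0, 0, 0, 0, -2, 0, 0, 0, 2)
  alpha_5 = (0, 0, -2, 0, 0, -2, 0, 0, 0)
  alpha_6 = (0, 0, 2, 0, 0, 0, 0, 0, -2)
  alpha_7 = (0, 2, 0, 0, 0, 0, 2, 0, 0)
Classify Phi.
Compute the Cartan integers a_ij = 2(alpha_i, alpha_j)/(alpha_j, alpha_j); the resulting 7x7 Cartan matrix is
[[2, -1, 0, 0, 0, 0, 0], [-2, 2, 0, 0, 0, 0, -1], [0, 0, 2, -1, 0, 0, -1], [0, 0, -1, 2, 0, -1, 0], [0, 0, 0, 0, 2, -1, 0], [0, 0, 0, -1, -1, 2, 0], [0, -1, -1, 0, 0, 0, 2]].
The roots have two lengths (squared-length ratio 2:1); the short ones are alpha_{1}. The associated Dynkin diagram is a chain of 7 nodes with a double edge at one end; the terminal node there is the unique short simple root (B_7), so the type is B_7 (the algebra so(15)).

B_7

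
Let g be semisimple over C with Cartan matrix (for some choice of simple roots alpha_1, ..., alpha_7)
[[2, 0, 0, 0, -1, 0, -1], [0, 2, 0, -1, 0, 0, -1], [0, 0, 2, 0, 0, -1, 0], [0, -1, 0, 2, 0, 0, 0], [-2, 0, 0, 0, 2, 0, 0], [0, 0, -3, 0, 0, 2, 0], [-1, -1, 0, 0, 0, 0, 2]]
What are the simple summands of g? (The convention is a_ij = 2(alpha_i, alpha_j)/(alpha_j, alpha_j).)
C_5 + G_2

The diagram associated to this matrix has two connected components: the simple roots {alpha_1, alpha_2, alpha_4, alpha_5, alpha_7} form a chain of 5 nodes with a double edge at one end; the terminal node there is the unique long simple root (C_5), and {alpha_3, alpha_6} form two nodes joined by a triple edge (G_2). A semisimple Lie algebra decomposes uniquely as the direct sum of simple ideals, one per connected component of its Dynkin diagram, so g ≅ C_5 ⊕ G_2 (dimension 55 + 14 = 69).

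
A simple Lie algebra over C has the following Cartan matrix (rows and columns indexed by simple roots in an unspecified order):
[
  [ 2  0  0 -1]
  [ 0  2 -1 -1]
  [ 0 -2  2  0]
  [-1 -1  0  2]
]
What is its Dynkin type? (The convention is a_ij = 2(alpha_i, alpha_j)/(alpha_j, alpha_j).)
The matrix has rank 4 with 2's on the diagonal. Reading the off-diagonal entries as Dynkin edges (a single edge where a_ij = a_ji = -1; a double or triple edge where a_ij * a_ji = 2 or 3), the diagram is a chain of 4 nodes with a double edge at one end; the terminal node there is the unique long simple root (C_4). One simple-root ordering that puts it in standard form is (alpha_1, alpha_4, alpha_2, alpha_3). So the algebra is type C_4, i.e. sp(8).

C4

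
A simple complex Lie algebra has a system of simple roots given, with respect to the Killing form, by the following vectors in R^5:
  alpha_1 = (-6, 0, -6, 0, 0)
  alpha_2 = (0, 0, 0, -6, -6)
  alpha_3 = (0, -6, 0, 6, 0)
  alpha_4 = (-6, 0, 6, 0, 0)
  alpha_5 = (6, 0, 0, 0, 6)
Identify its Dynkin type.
Compute the Cartan integers a_ij = 2(alpha_i, alpha_j)/(alpha_j, alpha_j); the resulting 5x5 Cartan matrix is
[[2, 0, 0, 0, -1], [0, 2, -1, 0, -1], [0, -1, 2, 0, 0], [0, 0, 0, 2, -1], [-1, -1, 0, -1, 2]].
All simple roots have the same length, so the diagram is simply laced. The associated Dynkin diagram is a chain of 3 nodes with a fork of two nodes at one end (D_5), so the type is D_5 (the algebra so(10)).

D5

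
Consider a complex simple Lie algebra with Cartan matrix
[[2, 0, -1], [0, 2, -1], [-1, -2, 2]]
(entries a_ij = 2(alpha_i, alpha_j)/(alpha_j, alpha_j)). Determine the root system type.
The matrix has rank 3 with 2's on the diagonal. Reading the off-diagonal entries as Dynkin edges (a single edge where a_ij = a_ji = -1; a double or triple edge where a_ij * a_ji = 2 or 3), the diagram is a chain of 3 nodes with a double edge at one end; the terminal node there is the unique short simple root (B_3). One simple-root ordering that puts it in standard form is (alpha_1, alpha_3, alpha_2). So the algebra is type B_3, i.e. so(7).

B_3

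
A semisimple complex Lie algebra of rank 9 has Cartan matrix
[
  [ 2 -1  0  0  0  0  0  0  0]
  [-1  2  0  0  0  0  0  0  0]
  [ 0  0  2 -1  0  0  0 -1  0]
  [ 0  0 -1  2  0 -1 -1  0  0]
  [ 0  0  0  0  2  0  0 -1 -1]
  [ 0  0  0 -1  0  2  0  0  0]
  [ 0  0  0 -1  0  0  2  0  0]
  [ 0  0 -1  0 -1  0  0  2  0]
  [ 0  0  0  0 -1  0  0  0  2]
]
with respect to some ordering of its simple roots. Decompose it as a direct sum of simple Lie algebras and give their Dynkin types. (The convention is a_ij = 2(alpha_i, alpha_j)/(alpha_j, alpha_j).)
The diagram associated to this matrix has two connected components: the simple roots {alpha_1, alpha_2} form a chain of 2 nodes with single edges (A_2), and {alpha_3, alpha_4, alpha_5, alpha_6, alpha_7, alpha_8, alpha_9} form a chain of 5 nodes with a fork of two nodes at one end (D_7). A semisimple Lie algebra decomposes uniquely as the direct sum of simple ideals, one per connected component of its Dynkin diagram, so g ≅ A_2 ⊕ D_7 (dimension 8 + 91 = 99).

A_2 ⊕ D_7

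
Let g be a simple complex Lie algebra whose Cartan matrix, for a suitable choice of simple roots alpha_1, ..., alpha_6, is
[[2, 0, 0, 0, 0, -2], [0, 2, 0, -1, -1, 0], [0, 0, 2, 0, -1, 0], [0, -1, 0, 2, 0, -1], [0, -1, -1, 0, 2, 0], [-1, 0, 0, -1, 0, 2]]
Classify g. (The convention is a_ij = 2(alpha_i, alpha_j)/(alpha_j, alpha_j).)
The matrix has rank 6 with 2's on the diagonal. Reading the off-diagonal entries as Dynkin edges (a single edge where a_ij = a_ji = -1; a double or triple edge where a_ij * a_ji = 2 or 3), the diagram is a chain of 6 nodes with a double edge at one end; the terminal node there is the unique long simple root (C_6). One simple-root ordering that puts it in standard form is (alpha_3, alpha_5, alpha_2, alpha_4, alpha_6, alpha_1). So the algebra is type C_6, i.e. sp(12).

C_6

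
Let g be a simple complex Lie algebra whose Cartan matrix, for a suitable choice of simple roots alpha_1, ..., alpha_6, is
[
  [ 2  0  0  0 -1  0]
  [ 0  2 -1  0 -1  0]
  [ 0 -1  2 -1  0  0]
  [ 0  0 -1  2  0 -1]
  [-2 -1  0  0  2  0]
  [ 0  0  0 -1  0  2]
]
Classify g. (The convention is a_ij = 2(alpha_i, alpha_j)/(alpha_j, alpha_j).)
type B_6

The matrix has rank 6 with 2's on the diagonal. Reading the off-diagonal entries as Dynkin edges (a single edge where a_ij = a_ji = -1; a double or triple edge where a_ij * a_ji = 2 or 3), the diagram is a chain of 6 nodes with a double edge at one end; the terminal node there is the unique short simple root (B_6). One simple-root ordering that puts it in standard form is (alpha_6, alpha_4, alpha_3, alpha_2, alpha_5, alpha_1). So the algebra is type B_6, i.e. so(13).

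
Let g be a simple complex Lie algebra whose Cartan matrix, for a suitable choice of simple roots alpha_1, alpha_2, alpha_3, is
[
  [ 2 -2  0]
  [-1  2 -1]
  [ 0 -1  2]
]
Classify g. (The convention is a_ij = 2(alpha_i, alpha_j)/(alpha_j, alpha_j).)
The matrix has rank 3 with 2's on the diagonal. Reading the off-diagonal entries as Dynkin edges (a single edge where a_ij = a_ji = -1; a double or triple edge where a_ij * a_ji = 2 or 3), the diagram is a chain of 3 nodes with a double edge at one end; the terminal node there is the unique long simple root (C_3). One simple-root ordering that puts it in standard form is (alpha_3, alpha_2, alpha_1). So the algebra is type C_3, i.e. sp(6).

C_3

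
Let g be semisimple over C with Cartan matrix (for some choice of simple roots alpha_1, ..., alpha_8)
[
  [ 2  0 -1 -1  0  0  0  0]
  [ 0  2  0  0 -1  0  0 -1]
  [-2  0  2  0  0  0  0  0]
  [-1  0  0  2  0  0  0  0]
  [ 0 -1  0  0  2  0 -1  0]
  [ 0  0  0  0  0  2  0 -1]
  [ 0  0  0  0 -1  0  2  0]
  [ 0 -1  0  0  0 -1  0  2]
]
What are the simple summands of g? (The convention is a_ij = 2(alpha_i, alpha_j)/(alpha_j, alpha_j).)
A5 ⊕ C3

The diagram associated to this matrix has two connected components: the simple roots {alpha_2, alpha_5, alpha_6, alpha_7, alpha_8} form a chain of 5 nodes with single edges (A_5), and {alpha_1, alpha_3, alpha_4} form a chain of 3 nodes with a double edge at one end; the terminal node there is the unique long simple root (C_3). A semisimple Lie algebra decomposes uniquely as the direct sum of simple ideals, one per connected component of its Dynkin diagram, so g ≅ A_5 ⊕ C_3 (dimension 35 + 21 = 56).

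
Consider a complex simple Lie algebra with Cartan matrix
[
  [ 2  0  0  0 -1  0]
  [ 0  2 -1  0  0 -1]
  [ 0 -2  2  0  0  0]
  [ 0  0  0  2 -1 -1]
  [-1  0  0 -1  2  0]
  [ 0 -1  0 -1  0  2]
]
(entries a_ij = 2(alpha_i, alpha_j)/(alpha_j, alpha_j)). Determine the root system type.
The matrix has rank 6 with 2's on the diagonal. Reading the off-diagonal entries as Dynkin edges (a single edge where a_ij = a_ji = -1; a double or triple edge where a_ij * a_ji = 2 or 3), the diagram is a chain of 6 nodes with a double edge at one end; the terminal node there is the unique long simple root (C_6). One simple-root ordering that puts it in standard form is (alpha_1, alpha_5, alpha_4, alpha_6, alpha_2, alpha_3). So the algebra is type C_6, i.e. sp(12).

C_6 (sp(12))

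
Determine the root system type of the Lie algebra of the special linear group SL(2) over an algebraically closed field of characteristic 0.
A1

This is sl(2), which has dimension 2^2 - 1 = 3 and rank 2 - 1 = 1 (a Cartan subalgebra is the diagonal traceless matrices). In the classification of classical Lie algebras, the special linear algebra sl(n+1) has type A_n; here n = 1, so the Dynkin diagram is a chain of 1 nodes with single edges (A_1). Hence the type is A_1.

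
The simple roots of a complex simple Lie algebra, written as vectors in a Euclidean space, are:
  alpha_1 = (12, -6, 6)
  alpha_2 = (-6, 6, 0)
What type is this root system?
Compute the Cartan integers a_ij = 2(alpha_i, alpha_j)/(alpha_j, alpha_j); the resulting 2x2 Cartan matrix is
[[2, -3], [-1, 2]].
The roots have two lengths (squared-length ratio 3:1); the short ones are alpha_{2}. The associated Dynkin diagram is two nodes joined by a triple edge (G_2), so the type is G_2.

G_2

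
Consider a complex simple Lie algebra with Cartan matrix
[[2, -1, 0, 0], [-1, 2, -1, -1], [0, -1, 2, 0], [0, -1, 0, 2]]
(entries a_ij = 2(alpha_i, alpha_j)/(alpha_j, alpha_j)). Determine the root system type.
D4

The matrix has rank 4 with 2's on the diagonal. Reading the off-diagonal entries as Dynkin edges (a single edge where a_ij = a_ji = -1; a double or triple edge where a_ij * a_ji = 2 or 3), the diagram is a chain of 2 nodes with a fork of two nodes at one end (D_4). One simple-root ordering that puts it in standard form is (alpha_3, alpha_2, alpha_1, alpha_4). So the algebra is type D_4, i.e. so(8).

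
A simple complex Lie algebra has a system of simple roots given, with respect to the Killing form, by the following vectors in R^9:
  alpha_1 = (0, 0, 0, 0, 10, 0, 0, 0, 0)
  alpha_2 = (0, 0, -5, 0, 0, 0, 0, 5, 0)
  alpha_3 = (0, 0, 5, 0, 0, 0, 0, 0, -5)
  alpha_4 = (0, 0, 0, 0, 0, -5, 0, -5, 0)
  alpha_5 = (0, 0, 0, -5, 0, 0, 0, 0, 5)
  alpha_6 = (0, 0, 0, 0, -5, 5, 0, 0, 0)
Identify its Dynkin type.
C_6

Compute the Cartan integers a_ij = 2(alpha_i, alpha_j)/(alpha_j, alpha_j); the resulting 6x6 Cartan matrix is
[[2, 0, 0, 0, 0, -2], [0, 2, -1, -1, 0, 0], [0, -1, 2, 0, -1, 0], [0, -1, 0, 2, 0, -1], [0, 0, -1, 0, 2, 0], [-1, 0, 0, -1, 0, 2]].
The roots have two lengths (squared-length ratio 2:1); the short ones are alpha_{2,3,4,5,6}. The associated Dynkin diagram is a chain of 6 nodes with a double edge at one end; the terminal node there is the unique long simple root (C_6), so the type is C_6 (the algebra sp(12)).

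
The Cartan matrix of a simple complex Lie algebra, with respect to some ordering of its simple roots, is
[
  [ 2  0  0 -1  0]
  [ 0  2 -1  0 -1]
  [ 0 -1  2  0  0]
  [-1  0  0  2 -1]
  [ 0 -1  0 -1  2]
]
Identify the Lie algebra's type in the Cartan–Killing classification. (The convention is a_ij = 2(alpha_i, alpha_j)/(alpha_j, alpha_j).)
A5

The matrix has rank 5 with 2's on the diagonal. Reading the off-diagonal entries as Dynkin edges (a single edge where a_ij = a_ji = -1; a double or triple edge where a_ij * a_ji = 2 or 3), the diagram is a chain of 5 nodes with single edges (A_5). One simple-root ordering that puts it in standard form is (alpha_3, alpha_2, alpha_5, alpha_4, alpha_1). So the algebra is type A_5, i.e. sl(6).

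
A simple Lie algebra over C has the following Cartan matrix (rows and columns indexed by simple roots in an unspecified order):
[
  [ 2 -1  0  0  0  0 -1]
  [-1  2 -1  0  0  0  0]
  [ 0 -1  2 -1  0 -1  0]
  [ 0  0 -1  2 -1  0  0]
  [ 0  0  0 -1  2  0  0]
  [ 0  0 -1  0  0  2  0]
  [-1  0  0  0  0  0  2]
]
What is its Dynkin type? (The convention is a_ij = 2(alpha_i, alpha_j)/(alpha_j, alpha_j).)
The matrix has rank 7 with 2's on the diagonal. Reading the off-diagonal entries as Dynkin edges (a single edge where a_ij = a_ji = -1; a double or triple edge where a_ij * a_ji = 2 or 3), the diagram is a chain of 6 nodes with one extra node attached to the third node from one end (E_7). One simple-root ordering that puts it in standard form is (alpha_5, alpha_6, alpha_4, alpha_3, alpha_2, alpha_1, alpha_7). So the algebra is type E_7.

type E_7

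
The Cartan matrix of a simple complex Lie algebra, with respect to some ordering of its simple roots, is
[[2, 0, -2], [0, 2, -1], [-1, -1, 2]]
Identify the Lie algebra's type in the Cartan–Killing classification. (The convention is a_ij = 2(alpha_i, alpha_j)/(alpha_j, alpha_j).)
C_3 (sp(6))

The matrix has rank 3 with 2's on the diagonal. Reading the off-diagonal entries as Dynkin edges (a single edge where a_ij = a_ji = -1; a double or triple edge where a_ij * a_ji = 2 or 3), the diagram is a chain of 3 nodes with a double edge at one end; the terminal node there is the unique long simple root (C_3). One simple-root ordering that puts it in standard form is (alpha_2, alpha_3, alpha_1). So the algebra is type C_3, i.e. sp(6).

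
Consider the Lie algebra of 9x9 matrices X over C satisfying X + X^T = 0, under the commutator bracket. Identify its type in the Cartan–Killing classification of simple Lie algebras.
B4

This is so(9) with 9 odd, which has dimension 9(9-1)/2 = 36 and rank (9-1)/2 = 4. In the classification of classical Lie algebras, the orthogonal algebra so(2n+1) in an odd number of variables has type B_n; here n = 4, so the Dynkin diagram is a chain of 4 nodes with a double edge at one end; the terminal node there is the unique short simple root (B_4). Hence the type is B_4.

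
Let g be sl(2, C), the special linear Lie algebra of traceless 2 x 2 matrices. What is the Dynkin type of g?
This is sl(2), which has dimension 2^2 - 1 = 3 and rank 2 - 1 = 1 (a Cartan subalgebra is the diagonal traceless matrices). In the classification of classical Lie algebras, the special linear algebra sl(n+1) has type A_n; here n = 1, so the Dynkin diagram is a chain of 1 nodes with single edges (A_1). Hence the type is A_1.

A_1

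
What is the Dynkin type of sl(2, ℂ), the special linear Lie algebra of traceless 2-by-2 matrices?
This is sl(2), which has dimension 2^2 - 1 = 3 and rank 2 - 1 = 1 (a Cartan subalgebra is the diagonal traceless matrices). In the classification of classical Lie algebras, the special linear algebra sl(n+1) has type A_n; here n = 1, so the Dynkin diagram is a chain of 1 nodes with single edges (A_1). Hence the type is A_1.

A_1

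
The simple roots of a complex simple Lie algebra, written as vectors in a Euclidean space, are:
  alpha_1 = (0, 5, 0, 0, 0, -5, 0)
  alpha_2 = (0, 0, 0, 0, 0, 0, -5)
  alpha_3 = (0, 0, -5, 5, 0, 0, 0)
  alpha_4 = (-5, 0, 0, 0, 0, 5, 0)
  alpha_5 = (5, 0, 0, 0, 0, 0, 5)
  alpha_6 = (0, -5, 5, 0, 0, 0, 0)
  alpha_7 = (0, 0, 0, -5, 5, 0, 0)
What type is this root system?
Compute the Cartan integers a_ij = 2(alpha_i, alpha_j)/(alpha_j, alpha_j); the resulting 7x7 Cartan matrix is
[[2, 0, 0, -1, 0, -1, 0], [0, 2, 0, 0, -1, 0, 0], [0, 0, 2, 0, 0, -1, -1], [-1, 0, 0, 2, -1, 0, 0], [0, -2, 0, -1, 2, 0, 0], [-1, 0, -1, 0, 0, 2, 0], [0, 0, -1, 0, 0, 0, 2]].
The roots have two lengths (squared-length ratio 2:1); the short ones are alpha_{2}. The associated Dynkin diagram is a chain of 7 nodes with a double edge at one end; the terminal node there is the unique short simple root (B_7), so the type is B_7 (the algebra so(15)).

B7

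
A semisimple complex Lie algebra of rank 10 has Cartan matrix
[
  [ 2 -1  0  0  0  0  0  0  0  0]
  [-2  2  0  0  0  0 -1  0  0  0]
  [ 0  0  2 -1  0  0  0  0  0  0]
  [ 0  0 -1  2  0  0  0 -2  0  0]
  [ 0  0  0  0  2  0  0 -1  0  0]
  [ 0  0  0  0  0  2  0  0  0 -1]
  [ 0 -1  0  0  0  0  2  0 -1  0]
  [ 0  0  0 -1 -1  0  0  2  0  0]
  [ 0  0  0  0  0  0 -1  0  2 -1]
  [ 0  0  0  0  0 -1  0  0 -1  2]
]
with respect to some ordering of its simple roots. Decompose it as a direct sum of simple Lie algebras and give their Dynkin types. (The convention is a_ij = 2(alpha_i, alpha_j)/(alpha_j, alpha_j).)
B_6 (so(13)) + F_4

The diagram associated to this matrix has two connected components: the simple roots {alpha_1, alpha_2, alpha_6, alpha_7, alpha_9, alpha_10} form a chain of 6 nodes with a double edge at one end; the terminal node there is the unique short simple root (B_6), and {alpha_3, alpha_4, alpha_5, alpha_8} form a chain of 4 nodes with a double edge between the middle two (F_4). A semisimple Lie algebra decomposes uniquely as the direct sum of simple ideals, one per connected component of its Dynkin diagram, so g ≅ B_6 ⊕ F_4 (dimension 78 + 52 = 130).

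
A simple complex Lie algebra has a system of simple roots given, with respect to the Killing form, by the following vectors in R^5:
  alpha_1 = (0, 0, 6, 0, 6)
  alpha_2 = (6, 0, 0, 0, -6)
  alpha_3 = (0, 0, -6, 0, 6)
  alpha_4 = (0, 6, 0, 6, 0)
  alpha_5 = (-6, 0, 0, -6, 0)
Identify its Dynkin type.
Compute the Cartan integers a_ij = 2(alpha_i, alpha_j)/(alpha_j, alpha_j); the resulting 5x5 Cartan matrix is
[[2, -1, 0, 0, 0], [-1, 2, -1, 0, -1], [0, -1, 2, 0, 0], [0, 0, 0, 2, -1], [0, -1, 0, -1, 2]].
All simple roots have the same length, so the diagram is simply laced. The associated Dynkin diagram is a chain of 3 nodes with a fork of two nodes at one end (D_5), so the type is D_5 (the algebra so(10)).

type D_5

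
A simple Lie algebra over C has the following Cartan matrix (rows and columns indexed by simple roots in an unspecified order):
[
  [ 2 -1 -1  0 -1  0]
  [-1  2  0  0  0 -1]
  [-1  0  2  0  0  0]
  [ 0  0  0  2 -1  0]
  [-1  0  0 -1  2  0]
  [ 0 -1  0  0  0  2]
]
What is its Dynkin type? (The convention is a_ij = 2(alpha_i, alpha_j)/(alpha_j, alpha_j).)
The matrix has rank 6 with 2's on the diagonal. Reading the off-diagonal entries as Dynkin edges (a single edge where a_ij = a_ji = -1; a double or triple edge where a_ij * a_ji = 2 or 3), the diagram is a chain of 5 nodes with one extra node attached to the third node from one end (E_6). One simple-root ordering that puts it in standard form is (alpha_4, alpha_3, alpha_5, alpha_1, alpha_2, alpha_6). So the algebra is type E_6.

E_6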